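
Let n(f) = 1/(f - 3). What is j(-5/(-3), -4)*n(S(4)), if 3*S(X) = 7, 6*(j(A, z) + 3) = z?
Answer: 11/2 ≈ 5.5000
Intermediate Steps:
j(A, z) = -3 + z/6
S(X) = 7/3 (S(X) = (⅓)*7 = 7/3)
n(f) = 1/(-3 + f)
j(-5/(-3), -4)*n(S(4)) = (-3 + (⅙)*(-4))/(-3 + 7/3) = (-3 - ⅔)/(-⅔) = -11/3*(-3/2) = 11/2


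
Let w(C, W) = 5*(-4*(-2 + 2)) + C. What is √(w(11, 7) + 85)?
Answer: 4*√6 ≈ 9.7980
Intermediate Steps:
w(C, W) = C (w(C, W) = 5*(-4*0) + C = 5*0 + C = 0 + C = C)
√(w(11, 7) + 85) = √(11 + 85) = √96 = 4*√6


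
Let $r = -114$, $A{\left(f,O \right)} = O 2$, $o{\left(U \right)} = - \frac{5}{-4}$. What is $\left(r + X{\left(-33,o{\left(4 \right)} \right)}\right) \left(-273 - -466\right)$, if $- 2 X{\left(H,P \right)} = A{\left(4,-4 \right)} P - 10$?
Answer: $-20072$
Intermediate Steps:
$o{\left(U \right)} = \frac{5}{4}$ ($o{\left(U \right)} = \left(-5\right) \left(- \frac{1}{4}\right) = \frac{5}{4}$)
$A{\left(f,O \right)} = 2 O$
$X{\left(H,P \right)} = 5 + 4 P$ ($X{\left(H,P \right)} = - \frac{2 \left(-4\right) P - 10}{2} = - \frac{- 8 P - 10}{2} = - \frac{-10 - 8 P}{2} = 5 + 4 P$)
$\left(r + X{\left(-33,o{\left(4 \right)} \right)}\right) \left(-273 - -466\right) = \left(-114 + \left(5 + 4 \cdot \frac{5}{4}\right)\right) \left(-273 - -466\right) = \left(-114 + \left(5 + 5\right)\right) \left(-273 + 466\right) = \left(-114 + 10\right) 193 = \left(-104\right) 193 = -20072$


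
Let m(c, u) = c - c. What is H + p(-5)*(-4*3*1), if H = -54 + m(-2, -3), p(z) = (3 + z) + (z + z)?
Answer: 90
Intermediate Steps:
m(c, u) = 0
p(z) = 3 + 3*z (p(z) = (3 + z) + 2*z = 3 + 3*z)
H = -54 (H = -54 + 0 = -54)
H + p(-5)*(-4*3*1) = -54 + (3 + 3*(-5))*(-4*3*1) = -54 + (3 - 15)*(-12*1) = -54 - 12*(-12) = -54 + 144 = 90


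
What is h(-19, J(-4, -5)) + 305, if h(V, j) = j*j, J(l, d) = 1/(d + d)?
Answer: 30501/100 ≈ 305.01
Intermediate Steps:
J(l, d) = 1/(2*d)
h(V, j) = j**2
h(-19, J(-4, -5)) + 305 = ((1/2)/(-5))**2 + 305 = ((1/2)*(-1/5))**2 + 305 = (-1/10)**2 + 305 = 1/100 + 305 = 30501/100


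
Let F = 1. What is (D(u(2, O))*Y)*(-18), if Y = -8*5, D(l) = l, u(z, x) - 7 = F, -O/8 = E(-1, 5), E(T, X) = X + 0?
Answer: 5760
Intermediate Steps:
E(T, X) = X
O = -40 (O = -8*5 = -40)
u(z, x) = 8 (u(z, x) = 7 + 1 = 8)
Y = -40
(D(u(2, O))*Y)*(-18) = (8*(-40))*(-18) = -320*(-18) = 5760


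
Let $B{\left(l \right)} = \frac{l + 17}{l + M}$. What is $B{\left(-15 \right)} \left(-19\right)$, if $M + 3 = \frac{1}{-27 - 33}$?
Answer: $\frac{2280}{1081} \approx 2.1092$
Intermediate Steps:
$M = - \frac{181}{60}$ ($M = -3 + \frac{1}{-27 - 33} = -3 + \frac{1}{-60} = -3 - \frac{1}{60} = - \frac{181}{60} \approx -3.0167$)
$B{\left(l \right)} = \frac{17 + l}{- \frac{181}{60} + l}$ ($B{\left(l \right)} = \frac{l + 17}{l - \frac{181}{60}} = \frac{17 + l}{- \frac{181}{60} + l}$)
$B{\left(-15 \right)} \left(-19\right) = \frac{60 \left(17 - 15\right)}{-181 + 60 \left(-15\right)} \left(-19\right) = 60 \frac{1}{-181 - 900} \cdot 2 \left(-19\right) = 60 \frac{1}{-1081} \cdot 2 \left(-19\right) = 60 \left(- \frac{1}{1081}\right) 2 \left(-19\right) = \left(- \frac{120}{1081}\right) \left(-19\right) = \frac{2280}{1081}$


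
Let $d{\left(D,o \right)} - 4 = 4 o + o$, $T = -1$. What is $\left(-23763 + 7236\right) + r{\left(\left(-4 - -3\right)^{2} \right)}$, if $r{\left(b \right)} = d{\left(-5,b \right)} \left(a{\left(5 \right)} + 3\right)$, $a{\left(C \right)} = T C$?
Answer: $-16545$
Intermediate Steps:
$d{\left(D,o \right)} = 4 + 5 o$ ($d{\left(D,o \right)} = 4 + \left(4 o + o\right) = 4 + 5 o$)
$a{\left(C \right)} = - C$
$r{\left(b \right)} = -8 - 10 b$ ($r{\left(b \right)} = \left(4 + 5 b\right) \left(\left(-1\right) 5 + 3\right) = \left(4 + 5 b\right) \left(-5 + 3\right) = \left(4 + 5 b\right) \left(-2\right) = -8 - 10 b$)
$\left(-23763 + 7236\right) + r{\left(\left(-4 - -3\right)^{2} \right)} = \left(-23763 + 7236\right) - \left(8 + 10 \left(-4 - -3\right)^{2}\right) = -16527 - \left(8 + 10 \left(-4 + \left(-2 + 5\right)\right)^{2}\right) = -16527 - \left(8 + 10 \left(-4 + 3\right)^{2}\right) = -16527 - \left(8 + 10 \left(-1\right)^{2}\right) = -16527 - 18 = -16545$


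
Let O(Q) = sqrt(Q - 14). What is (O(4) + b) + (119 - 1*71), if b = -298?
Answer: -250 + I*sqrt(10) ≈ -250.0 + 3.1623*I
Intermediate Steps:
O(Q) = sqrt(-14 + Q)
(O(4) + b) + (119 - 1*71) = (sqrt(-14 + 4) - 298) + (119 - 1*71) = (sqrt(-10) - 298) + (119 - 71) = (I*sqrt(10) - 298) + 48 = (-298 + I*sqrt(10)) + 48 = -250 + I*sqrt(10)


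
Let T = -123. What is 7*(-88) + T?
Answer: -739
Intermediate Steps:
7*(-88) + T = 7*(-88) - 123 = -616 - 123 = -739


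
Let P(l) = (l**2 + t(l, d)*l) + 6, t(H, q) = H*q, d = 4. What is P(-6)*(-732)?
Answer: -136152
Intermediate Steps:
P(l) = 6 + 5*l**2 (P(l) = (l**2 + (l*4)*l) + 6 = (l**2 + (4*l)*l) + 6 = (l**2 + 4*l**2) + 6 = 5*l**2 + 6 = 6 + 5*l**2)
P(-6)*(-732) = (6 + 5*(-6)**2)*(-732) = (6 + 5*36)*(-732) = (6 + 180)*(-732) = 186*(-732) = -136152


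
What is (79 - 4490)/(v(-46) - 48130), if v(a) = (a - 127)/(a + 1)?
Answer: 198495/2165677 ≈ 0.091655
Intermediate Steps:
v(a) = (-127 + a)/(1 + a)
(79 - 4490)/(v(-46) - 48130) = (79 - 4490)/((-127 - 46)/(1 - 46) - 48130) = -4411/(-173/(-45) - 48130) = -4411/(-1/45*(-173) - 48130) = -4411/(173/45 - 48130) = -4411/(-2165677/45) = -4411*(-45/2165677) = 198495/2165677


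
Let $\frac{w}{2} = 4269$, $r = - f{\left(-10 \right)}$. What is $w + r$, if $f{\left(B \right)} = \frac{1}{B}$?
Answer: $\frac{85381}{10} \approx 8538.1$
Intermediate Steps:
$r = \frac{1}{10}$ ($r = - \frac{1}{-10} = \left(-1\right) \left(- \frac{1}{10}\right) = \frac{1}{10} \approx 0.1$)
$w = 8538$ ($w = 2 \cdot 4269 = 8538$)
$w + r = 8538 + \frac{1}{10} = \frac{85381}{10}$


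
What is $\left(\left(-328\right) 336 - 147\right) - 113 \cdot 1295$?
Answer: $-256690$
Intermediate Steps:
$\left(\left(-328\right) 336 - 147\right) - 113 \cdot 1295 = \left(-110208 - 147\right) - 146335 = -110355 - 146335 = -256690$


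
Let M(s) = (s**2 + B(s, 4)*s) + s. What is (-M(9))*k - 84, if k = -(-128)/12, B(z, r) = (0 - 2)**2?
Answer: -1428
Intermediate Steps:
B(z, r) = 4 (B(z, r) = (-2)**2 = 4)
M(s) = s**2 + 5*s (M(s) = (s**2 + 4*s) + s = s**2 + 5*s)
k = 32/3 (k = -(-128)/12 = -16*(-2/3) = 32/3 ≈ 10.667)
(-M(9))*k - 84 = -9*(5 + 9)*(32/3) - 84 = -9*14*(32/3) - 84 = -1*126*(32/3) - 84 = -126*32/3 - 84 = -1344 - 84 = -1428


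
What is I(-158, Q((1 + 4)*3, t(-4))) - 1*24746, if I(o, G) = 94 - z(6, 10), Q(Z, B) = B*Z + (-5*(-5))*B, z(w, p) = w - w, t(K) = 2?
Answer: -24652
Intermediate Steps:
z(w, p) = 0
Q(Z, B) = 25*B + B*Z (Q(Z, B) = B*Z + 25*B = 25*B + B*Z)
I(o, G) = 94 (I(o, G) = 94 - 1*0 = 94 + 0 = 94)
I(-158, Q((1 + 4)*3, t(-4))) - 1*24746 = 94 - 1*24746 = 94 - 24746 = -24652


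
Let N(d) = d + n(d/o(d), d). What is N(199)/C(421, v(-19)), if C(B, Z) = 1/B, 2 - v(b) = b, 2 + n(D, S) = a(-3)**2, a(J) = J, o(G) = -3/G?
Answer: 86726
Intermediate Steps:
n(D, S) = 7 (n(D, S) = -2 + (-3)**2 = -2 + 9 = 7)
v(b) = 2 - b
N(d) = 7 + d (N(d) = d + 7 = 7 + d)
N(199)/C(421, v(-19)) = (7 + 199)/(1/421) = 206/(1/421) = 206*421 = 86726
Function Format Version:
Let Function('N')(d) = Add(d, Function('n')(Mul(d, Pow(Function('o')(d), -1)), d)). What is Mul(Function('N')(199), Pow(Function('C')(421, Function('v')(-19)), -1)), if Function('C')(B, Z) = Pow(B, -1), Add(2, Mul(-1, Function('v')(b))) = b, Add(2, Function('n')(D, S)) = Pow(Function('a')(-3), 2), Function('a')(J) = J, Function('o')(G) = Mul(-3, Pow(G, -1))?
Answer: 86726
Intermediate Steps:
Function('n')(D, S) = 7 (Function('n')(D, S) = Add(-2, Pow(-3, 2)) = Add(-2, 9) = 7)
Function('v')(b) = Add(2, Mul(-1, b))
Function('N')(d) = Add(7, d) (Function('N')(d) = Add(d, 7) = Add(7, d))
Mul(Function('N')(199), Pow(Function('C')(421, Function('v')(-19)), -1)) = Mul(Add(7, 199), Pow(Pow(421, -1), -1)) = Mul(206, Pow(Rational(1, 421), -1)) = Mul(206, 421) = 86726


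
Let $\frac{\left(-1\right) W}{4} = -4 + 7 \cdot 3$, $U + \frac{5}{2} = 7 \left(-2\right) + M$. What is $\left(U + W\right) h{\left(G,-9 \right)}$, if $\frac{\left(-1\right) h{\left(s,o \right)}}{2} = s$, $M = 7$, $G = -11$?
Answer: $-1705$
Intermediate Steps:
$h{\left(s,o \right)} = - 2 s$
$U = - \frac{19}{2}$ ($U = - \frac{5}{2} + \left(7 \left(-2\right) + 7\right) = - \frac{5}{2} + \left(-14 + 7\right) = - \frac{5}{2} - 7 = - \frac{19}{2} \approx -9.5$)
$W = -68$ ($W = - 4 \left(-4 + 7 \cdot 3\right) = - 4 \left(-4 + 21\right) = \left(-4\right) 17 = -68$)
$\left(U + W\right) h{\left(G,-9 \right)} = \left(- \frac{19}{2} - 68\right) \left(\left(-2\right) \left(-11\right)\right) = \left(- \frac{155}{2}\right) 22 = -1705$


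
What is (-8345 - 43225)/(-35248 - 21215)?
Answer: 17190/18821 ≈ 0.91334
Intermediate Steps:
(-8345 - 43225)/(-35248 - 21215) = -51570/(-56463) = -51570*(-1/56463) = 17190/18821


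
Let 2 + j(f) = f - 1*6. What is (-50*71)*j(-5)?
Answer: 46150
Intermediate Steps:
j(f) = -8 + f (j(f) = -2 + (f - 1*6) = -2 + (f - 6) = -2 + (-6 + f) = -8 + f)
(-50*71)*j(-5) = (-50*71)*(-8 - 5) = -3550*(-13) = 46150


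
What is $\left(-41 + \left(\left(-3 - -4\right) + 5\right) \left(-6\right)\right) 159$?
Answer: $-12243$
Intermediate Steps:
$\left(-41 + \left(\left(-3 - -4\right) + 5\right) \left(-6\right)\right) 159 = \left(-41 + \left(\left(-3 + 4\right) + 5\right) \left(-6\right)\right) 159 = \left(-41 + \left(1 + 5\right) \left(-6\right)\right) 159 = \left(-41 + 6 \left(-6\right)\right) 159 = \left(-41 - 36\right) 159 = \left(-77\right) 159 = -12243$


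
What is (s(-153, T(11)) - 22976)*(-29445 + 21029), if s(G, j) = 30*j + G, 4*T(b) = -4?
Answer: 194906144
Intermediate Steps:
T(b) = -1 (T(b) = (¼)*(-4) = -1)
s(G, j) = G + 30*j
(s(-153, T(11)) - 22976)*(-29445 + 21029) = ((-153 + 30*(-1)) - 22976)*(-29445 + 21029) = ((-153 - 30) - 22976)*(-8416) = (-183 - 22976)*(-8416) = -23159*(-8416) = 194906144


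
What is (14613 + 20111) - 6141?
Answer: 28583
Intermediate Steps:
(14613 + 20111) - 6141 = 34724 - 6141 = 28583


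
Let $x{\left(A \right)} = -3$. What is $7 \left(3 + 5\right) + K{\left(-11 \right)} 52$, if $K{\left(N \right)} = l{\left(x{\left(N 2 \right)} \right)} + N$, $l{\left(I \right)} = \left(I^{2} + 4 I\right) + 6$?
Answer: $-360$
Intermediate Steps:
$l{\left(I \right)} = 6 + I^{2} + 4 I$
$K{\left(N \right)} = 3 + N$ ($K{\left(N \right)} = \left(6 + \left(-3\right)^{2} + 4 \left(-3\right)\right) + N = \left(6 + 9 - 12\right) + N = 3 + N$)
$7 \left(3 + 5\right) + K{\left(-11 \right)} 52 = 7 \left(3 + 5\right) + \left(3 - 11\right) 52 = 7 \cdot 8 - 416 = 56 - 416 = -360$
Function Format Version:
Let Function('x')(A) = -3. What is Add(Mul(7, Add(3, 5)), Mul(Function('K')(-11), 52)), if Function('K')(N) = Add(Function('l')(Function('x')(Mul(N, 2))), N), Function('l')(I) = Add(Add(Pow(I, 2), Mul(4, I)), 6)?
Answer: -360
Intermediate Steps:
Function('l')(I) = Add(6, Pow(I, 2), Mul(4, I))
Function('K')(N) = Add(3, N) (Function('K')(N) = Add(Add(6, Pow(-3, 2), Mul(4, -3)), N) = Add(Add(6, 9, -12), N) = Add(3, N))
Add(Mul(7, Add(3, 5)), Mul(Function('K')(-11), 52)) = Add(Mul(7, Add(3, 5)), Mul(Add(3, -11), 52)) = Add(Mul(7, 8), Mul(-8, 52)) = Add(56, -416) = -360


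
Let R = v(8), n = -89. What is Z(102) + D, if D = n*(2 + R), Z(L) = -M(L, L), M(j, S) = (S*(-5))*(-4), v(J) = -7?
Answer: -1595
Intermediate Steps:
R = -7
M(j, S) = 20*S (M(j, S) = -5*S*(-4) = 20*S)
Z(L) = -20*L
D = 445 (D = -89*(2 - 7) = -89*(-5) = 445)
Z(102) + D = -20*102 + 445 = -2040 + 445 = -1595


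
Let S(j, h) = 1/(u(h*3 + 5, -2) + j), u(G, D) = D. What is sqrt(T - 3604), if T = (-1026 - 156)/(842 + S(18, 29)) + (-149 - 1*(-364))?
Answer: I*sqrt(7597925197)/1497 ≈ 58.227*I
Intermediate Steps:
S(j, h) = 1/(-2 + j)
T = 959261/4491 (T = (-1026 - 156)/(842 + 1/(-2 + 18)) + (-149 - 1*(-364)) = -1182/(842 + 1/16) + (-149 + 364) = -1182/(842 + 1/16) + 215 = -1182/13473/16 + 215 = -1182*16/13473 + 215 = -6304/4491 + 215 = 959261/4491 ≈ 213.60)
sqrt(T - 3604) = sqrt(959261/4491 - 3604) = sqrt(-15226303/4491) = I*sqrt(7597925197)/1497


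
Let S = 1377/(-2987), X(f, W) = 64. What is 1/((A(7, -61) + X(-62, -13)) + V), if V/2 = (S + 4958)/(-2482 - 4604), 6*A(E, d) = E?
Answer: 21165882/1349693639 ≈ 0.015682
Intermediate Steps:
A(E, d) = E/6
S = -1377/2987 (S = 1377*(-1/2987) = -1377/2987 ≈ -0.46100)
V = -14808169/10582941 (V = 2*((-1377/2987 + 4958)/(-2482 - 4604)) = 2*((14808169/2987)/(-7086)) = 2*((14808169/2987)*(-1/7086)) = 2*(-14808169/21165882) = -14808169/10582941 ≈ -1.3992)
1/((A(7, -61) + X(-62, -13)) + V) = 1/(((⅙)*7 + 64) - 14808169/10582941) = 1/((7/6 + 64) - 14808169/10582941) = 1/(391/6 - 14808169/10582941) = 1/(1349693639/21165882) = 21165882/1349693639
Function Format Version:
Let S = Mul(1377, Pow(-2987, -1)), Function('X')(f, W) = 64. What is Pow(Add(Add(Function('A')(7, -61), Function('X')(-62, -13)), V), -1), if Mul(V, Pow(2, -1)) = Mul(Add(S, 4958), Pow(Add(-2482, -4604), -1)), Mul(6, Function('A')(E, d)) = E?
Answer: Rational(21165882, 1349693639) ≈ 0.015682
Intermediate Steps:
Function('A')(E, d) = Mul(Rational(1, 6), E)
S = Rational(-1377, 2987) (S = Mul(1377, Rational(-1, 2987)) = Rational(-1377, 2987) ≈ -0.46100)
V = Rational(-14808169, 10582941) (V = Mul(2, Mul(Add(Rational(-1377, 2987), 4958), Pow(Add(-2482, -4604), -1))) = Mul(2, Mul(Rational(14808169, 2987), Pow(-7086, -1))) = Mul(2, Mul(Rational(14808169, 2987), Rational(-1, 7086))) = Mul(2, Rational(-14808169, 21165882)) = Rational(-14808169, 10582941) ≈ -1.3992)
Pow(Add(Add(Function('A')(7, -61), Function('X')(-62, -13)), V), -1) = Pow(Add(Add(Mul(Rational(1, 6), 7), 64), Rational(-14808169, 10582941)), -1) = Pow(Add(Add(Rational(7, 6), 64), Rational(-14808169, 10582941)), -1) = Pow(Add(Rational(391, 6), Rational(-14808169, 10582941)), -1) = Pow(Rational(1349693639, 21165882), -1) = Rational(21165882, 1349693639)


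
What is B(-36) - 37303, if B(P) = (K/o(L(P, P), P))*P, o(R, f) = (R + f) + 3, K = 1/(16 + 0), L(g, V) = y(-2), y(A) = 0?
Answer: -1641329/44 ≈ -37303.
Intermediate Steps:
L(g, V) = 0
K = 1/16 ≈ 0.062500
o(R, f) = 3 + R + f
B(P) = P/(16*(3 + P)) (B(P) = (1/(16*(3 + 0 + P)))*P = (1/(16*(3 + P)))*P = P/(16*(3 + P)))
B(-36) - 37303 = (1/16)*(-36)/(3 - 36) - 37303 = (1/16)*(-36)/(-33) - 37303 = (1/16)*(-36)*(-1/33) - 37303 = 3/44 - 37303 = -1641329/44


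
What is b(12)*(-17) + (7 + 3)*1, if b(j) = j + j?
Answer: -398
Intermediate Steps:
b(j) = 2*j
b(12)*(-17) + (7 + 3)*1 = (2*12)*(-17) + (7 + 3)*1 = 24*(-17) + 10*1 = -408 + 10 = -398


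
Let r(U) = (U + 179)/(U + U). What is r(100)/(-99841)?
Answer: -279/19968200 ≈ -1.3972e-5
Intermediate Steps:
r(U) = (179 + U)/(2*U) (r(U) = (179 + U)/((2*U)) = (179 + U)*(1/(2*U)) = (179 + U)/(2*U))
r(100)/(-99841) = ((1/2)*(179 + 100)/100)/(-99841) = ((1/2)*(1/100)*279)*(-1/99841) = (279/200)*(-1/99841) = -279/19968200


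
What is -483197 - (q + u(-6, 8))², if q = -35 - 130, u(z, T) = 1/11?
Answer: -61757433/121 ≈ -5.1039e+5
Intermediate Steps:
u(z, T) = 1/11
q = -165
-483197 - (q + u(-6, 8))² = -483197 - (-165 + 1/11)² = -483197 - (-1814/11)² = -483197 - 1*3290596/121 = -483197 - 3290596/121 = -61757433/121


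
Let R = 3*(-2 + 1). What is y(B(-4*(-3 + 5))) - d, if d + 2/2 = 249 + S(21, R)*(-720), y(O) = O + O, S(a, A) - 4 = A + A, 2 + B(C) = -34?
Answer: -1760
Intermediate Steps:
R = -3 (R = 3*(-1) = -3)
B(C) = -36 (B(C) = -2 - 34 = -36)
S(a, A) = 4 + 2*A (S(a, A) = 4 + (A + A) = 4 + 2*A)
y(O) = 2*O
d = 1688 (d = -1 + (249 + (4 + 2*(-3))*(-720)) = -1 + (249 + (4 - 6)*(-720)) = -1 + (249 - 2*(-720)) = -1 + (249 + 1440) = -1 + 1689 = 1688)
y(B(-4*(-3 + 5))) - d = 2*(-36) - 1*1688 = -72 - 1688 = -1760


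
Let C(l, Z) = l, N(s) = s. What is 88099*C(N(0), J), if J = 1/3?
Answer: 0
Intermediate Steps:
J = 1/3 ≈ 0.33333
88099*C(N(0), J) = 88099*0 = 0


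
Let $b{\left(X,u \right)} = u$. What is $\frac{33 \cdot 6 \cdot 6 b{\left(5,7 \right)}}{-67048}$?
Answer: $- \frac{2079}{16762} \approx -0.12403$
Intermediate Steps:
$\frac{33 \cdot 6 \cdot 6 b{\left(5,7 \right)}}{-67048} = \frac{33 \cdot 6 \cdot 6 \cdot 7}{-67048} = 33 \cdot 36 \cdot 7 \left(- \frac{1}{67048}\right) = 1188 \cdot 7 \left(- \frac{1}{67048}\right) = 8316 \left(- \frac{1}{67048}\right) = - \frac{2079}{16762}$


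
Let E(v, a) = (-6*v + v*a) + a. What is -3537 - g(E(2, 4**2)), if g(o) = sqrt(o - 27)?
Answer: -3540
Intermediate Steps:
E(v, a) = a - 6*v + a*v (E(v, a) = (-6*v + a*v) + a = a - 6*v + a*v)
g(o) = sqrt(-27 + o)
-3537 - g(E(2, 4**2)) = -3537 - sqrt(-27 + (4**2 - 6*2 + 4**2*2)) = -3537 - sqrt(-27 + (16 - 12 + 16*2)) = -3537 - sqrt(-27 + (16 - 12 + 32)) = -3537 - sqrt(-27 + 36) = -3537 - sqrt(9) = -3537 - 1*3 = -3537 - 3 = -3540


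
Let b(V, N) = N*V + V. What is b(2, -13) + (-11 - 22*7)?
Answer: -189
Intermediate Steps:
b(V, N) = V + N*V
b(2, -13) + (-11 - 22*7) = 2*(1 - 13) + (-11 - 22*7) = 2*(-12) + (-11 - 154) = -24 - 165 = -189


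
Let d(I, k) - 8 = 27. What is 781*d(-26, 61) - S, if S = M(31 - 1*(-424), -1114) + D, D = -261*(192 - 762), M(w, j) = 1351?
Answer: -122786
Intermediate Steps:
d(I, k) = 35 (d(I, k) = 8 + 27 = 35)
D = 148770 (D = -261*(-570) = 148770)
S = 150121 (S = 1351 + 148770 = 150121)
781*d(-26, 61) - S = 781*35 - 1*150121 = 27335 - 150121 = -122786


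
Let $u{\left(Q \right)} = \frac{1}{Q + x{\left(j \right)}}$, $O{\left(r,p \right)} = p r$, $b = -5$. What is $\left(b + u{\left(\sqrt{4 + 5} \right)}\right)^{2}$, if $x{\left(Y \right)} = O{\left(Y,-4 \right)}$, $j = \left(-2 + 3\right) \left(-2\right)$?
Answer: $\frac{2916}{121} \approx 24.099$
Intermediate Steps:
$j = -2$ ($j = 1 \left(-2\right) = -2$)
$x{\left(Y \right)} = - 4 Y$
$u{\left(Q \right)} = \frac{1}{8 + Q}$ ($u{\left(Q \right)} = \frac{1}{Q - -8} = \frac{1}{Q + 8} = \frac{1}{8 + Q}$)
$\left(b + u{\left(\sqrt{4 + 5} \right)}\right)^{2} = \left(-5 + \frac{1}{8 + \sqrt{4 + 5}}\right)^{2} = \left(-5 + \frac{1}{8 + \sqrt{9}}\right)^{2} = \left(-5 + \frac{1}{8 + 3}\right)^{2} = \left(-5 + \frac{1}{11}\right)^{2} = \left(- \frac{54}{11}\right)^{2} = \frac{2916}{121}$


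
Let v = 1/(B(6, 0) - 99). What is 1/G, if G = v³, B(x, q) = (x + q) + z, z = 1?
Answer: -778688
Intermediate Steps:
B(x, q) = 1 + q + x (B(x, q) = (x + q) + 1 = (q + x) + 1 = 1 + q + x)
v = -1/92 (v = 1/((1 + 0 + 6) - 99) = 1/(7 - 99) = 1/(-92) = -1/92 ≈ -0.010870)
G = -1/778688 (G = (-1/92)³ = -1/778688 ≈ -1.2842e-6)
1/G = 1/(-1/778688) = -778688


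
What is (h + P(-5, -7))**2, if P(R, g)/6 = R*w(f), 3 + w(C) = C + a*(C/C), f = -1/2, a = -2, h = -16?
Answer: 22201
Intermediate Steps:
f = -1/2 (f = -1*1/2 = -1/2 ≈ -0.50000)
w(C) = -5 + C (w(C) = -3 + (C - 2*C/C) = -3 + (C - 2*1) = -3 + (C - 2) = -3 + (-2 + C) = -5 + C)
P(R, g) = -33*R (P(R, g) = 6*(R*(-5 - 1/2)) = 6*(R*(-11/2)) = 6*(-11*R/2) = -33*R)
(h + P(-5, -7))**2 = (-16 - 33*(-5))**2 = (-16 + 165)**2 = 149**2 = 22201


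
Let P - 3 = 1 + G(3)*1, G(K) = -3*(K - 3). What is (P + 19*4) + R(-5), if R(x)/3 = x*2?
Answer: 50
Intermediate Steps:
R(x) = 6*x (R(x) = 3*(x*2) = 3*(2*x) = 6*x)
G(K) = 9 - 3*K (G(K) = -3*(-3 + K) = 9 - 3*K)
P = 4 (P = 3 + (1 + (9 - 3*3)*1) = 3 + (1 + (9 - 9)*1) = 3 + (1 + 0*1) = 3 + (1 + 0) = 3 + 1 = 4)
(P + 19*4) + R(-5) = (4 + 19*4) + 6*(-5) = (4 + 76) - 30 = 80 - 30 = 50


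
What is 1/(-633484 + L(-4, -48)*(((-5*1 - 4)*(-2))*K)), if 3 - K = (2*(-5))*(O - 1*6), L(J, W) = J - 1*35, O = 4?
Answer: -1/621550 ≈ -1.6089e-6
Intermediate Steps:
L(J, W) = -35 + J (L(J, W) = J - 35 = -35 + J)
K = -17 (K = 3 - 2*(-5)*(4 - 1*6) = 3 - (-10)*(4 - 6) = 3 - (-10)*(-2) = 3 - 1*20 = 3 - 20 = -17)
1/(-633484 + L(-4, -48)*(((-5*1 - 4)*(-2))*K)) = 1/(-633484 + (-35 - 4)*(((-5*1 - 4)*(-2))*(-17))) = 1/(-633484 - 39*(-5 - 4)*(-2)*(-17)) = 1/(-633484 - 39*(-9*(-2))*(-17)) = 1/(-633484 - 702*(-17)) = 1/(-633484 - 39*(-306)) = 1/(-633484 + 11934) = 1/(-621550) = -1/621550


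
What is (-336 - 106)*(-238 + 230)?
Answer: 3536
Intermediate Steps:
(-336 - 106)*(-238 + 230) = -442*(-8) = 3536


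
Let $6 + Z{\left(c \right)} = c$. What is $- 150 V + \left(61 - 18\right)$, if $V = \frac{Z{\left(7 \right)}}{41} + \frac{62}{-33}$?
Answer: $\frac{144843}{451} \approx 321.16$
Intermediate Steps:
$Z{\left(c \right)} = -6 + c$
$V = - \frac{2509}{1353}$ ($V = \frac{-6 + 7}{41} + \frac{62}{-33} = 1 \cdot \frac{1}{41} + 62 \left(- \frac{1}{33}\right) = \frac{1}{41} - \frac{62}{33} = - \frac{2509}{1353} \approx -1.8544$)
$- 150 V + \left(61 - 18\right) = \left(-150\right) \left(- \frac{2509}{1353}\right) + \left(61 - 18\right) = \frac{125450}{451} + \left(61 - 18\right) = \frac{125450}{451} + 43 = \frac{144843}{451}$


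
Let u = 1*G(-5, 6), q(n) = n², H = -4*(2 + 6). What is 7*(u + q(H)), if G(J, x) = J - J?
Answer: 7168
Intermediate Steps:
H = -32 (H = -4*8 = -32)
G(J, x) = 0
u = 0 (u = 1*0 = 0)
7*(u + q(H)) = 7*(0 + (-32)²) = 7*(0 + 1024) = 7*1024 = 7168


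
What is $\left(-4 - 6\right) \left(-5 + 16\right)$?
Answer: $-110$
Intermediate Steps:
$\left(-4 - 6\right) \left(-5 + 16\right) = \left(-10\right) 11 = -110$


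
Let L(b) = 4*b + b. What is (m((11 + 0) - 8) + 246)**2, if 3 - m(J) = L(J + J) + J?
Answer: 46656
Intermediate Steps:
L(b) = 5*b
m(J) = 3 - 11*J (m(J) = 3 - (5*(J + J) + J) = 3 - (5*(2*J) + J) = 3 - (10*J + J) = 3 - 11*J)
(m((11 + 0) - 8) + 246)**2 = ((3 - 11*((11 + 0) - 8)) + 246)**2 = ((3 - 11*(11 - 8)) + 246)**2 = ((3 - 11*3) + 246)**2 = ((3 - 33) + 246)**2 = (-30 + 246)**2 = 216**2 = 46656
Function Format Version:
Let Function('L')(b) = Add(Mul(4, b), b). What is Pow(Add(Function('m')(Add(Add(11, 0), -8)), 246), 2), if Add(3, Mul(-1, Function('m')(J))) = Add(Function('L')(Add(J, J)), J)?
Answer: 46656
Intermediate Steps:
Function('L')(b) = Mul(5, b)
Function('m')(J) = Add(3, Mul(-11, J)) (Function('m')(J) = Add(3, Mul(-1, Add(Mul(5, Add(J, J)), J))) = Add(3, Mul(-1, Add(Mul(5, Mul(2, J)), J))) = Add(3, Mul(-1, Add(Mul(10, J), J))) = Add(3, Mul(-1, Mul(11, J))) = Add(3, Mul(-11, J)))
Pow(Add(Function('m')(Add(Add(11, 0), -8)), 246), 2) = Pow(Add(Add(3, Mul(-11, Add(Add(11, 0), -8))), 246), 2) = Pow(Add(Add(3, Mul(-11, Add(11, -8))), 246), 2) = Pow(Add(Add(3, Mul(-11, 3)), 246), 2) = Pow(Add(Add(3, -33), 246), 2) = Pow(Add(-30, 246), 2) = Pow(216, 2) = 46656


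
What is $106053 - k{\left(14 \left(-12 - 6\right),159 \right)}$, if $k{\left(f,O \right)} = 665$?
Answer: $105388$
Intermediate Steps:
$106053 - k{\left(14 \left(-12 - 6\right),159 \right)} = 106053 - 665 = 105388$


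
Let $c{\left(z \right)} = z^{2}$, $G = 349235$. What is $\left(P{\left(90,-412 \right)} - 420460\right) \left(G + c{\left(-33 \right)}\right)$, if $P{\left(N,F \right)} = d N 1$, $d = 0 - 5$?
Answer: $-147454874840$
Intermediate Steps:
$d = -5$ ($d = 0 - 5 = -5$)
$P{\left(N,F \right)} = - 5 N$ ($P{\left(N,F \right)} = - 5 N 1 = - 5 N$)
$\left(P{\left(90,-412 \right)} - 420460\right) \left(G + c{\left(-33 \right)}\right) = \left(\left(-5\right) 90 - 420460\right) \left(349235 + \left(-33\right)^{2}\right) = \left(-450 - 420460\right) \left(349235 + 1089\right) = \left(-420910\right) 350324 = -147454874840$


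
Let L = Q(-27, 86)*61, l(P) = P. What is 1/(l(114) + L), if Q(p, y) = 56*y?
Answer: 1/293890 ≈ 3.4026e-6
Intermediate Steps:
L = 293776 (L = (56*86)*61 = 4816*61 = 293776)
1/(l(114) + L) = 1/(114 + 293776) = 1/293890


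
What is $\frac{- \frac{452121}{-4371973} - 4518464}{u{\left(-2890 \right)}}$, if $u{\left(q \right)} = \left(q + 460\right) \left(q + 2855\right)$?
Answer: $- \frac{19754602157351}{371836303650} \approx -53.127$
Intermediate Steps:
$u{\left(q \right)} = \left(460 + q\right) \left(2855 + q\right)$
$\frac{- \frac{452121}{-4371973} - 4518464}{u{\left(-2890 \right)}} = \frac{- \frac{452121}{-4371973} - 4518464}{1313300 + \left(-2890\right)^{2} + 3315 \left(-2890\right)} = \frac{\left(-452121\right) \left(- \frac{1}{4371973}\right) - 4518464}{1313300 + 8352100 - 9580350} = \frac{\frac{452121}{4371973} - 4518464}{85050} = \left(- \frac{19754602157351}{4371973}\right) \frac{1}{85050} = - \frac{19754602157351}{371836303650}$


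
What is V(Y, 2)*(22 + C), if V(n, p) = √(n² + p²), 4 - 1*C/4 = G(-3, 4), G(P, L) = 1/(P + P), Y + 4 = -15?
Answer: 116*√365/3 ≈ 738.73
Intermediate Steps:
Y = -19 (Y = -4 - 15 = -19)
G(P, L) = 1/(2*P)
C = 50/3 (C = 16 - 2/(-3) = 16 - 2*(-1)/3 = 16 - 4*(-⅙) = 16 + ⅔ = 50/3 ≈ 16.667)
V(Y, 2)*(22 + C) = √((-19)² + 2²)*(22 + 50/3) = √(361 + 4)*(116/3) = √365*(116/3) = 116*√365/3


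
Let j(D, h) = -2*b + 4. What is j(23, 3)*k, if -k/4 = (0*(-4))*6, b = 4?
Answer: 0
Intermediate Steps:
j(D, h) = -4 (j(D, h) = -2*4 + 4 = -8 + 4 = -4)
k = 0 (k = -4*0*(-4)*6 = -0*6 = -4*0 = 0)
j(23, 3)*k = -4*0 = 0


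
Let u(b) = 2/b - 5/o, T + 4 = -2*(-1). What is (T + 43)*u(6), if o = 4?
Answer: -451/12 ≈ -37.583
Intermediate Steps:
T = -2 (T = -4 - 2*(-1) = -4 + 2 = -2)
u(b) = -5/4 + 2/b (u(b) = 2/b - 5/4 = -5/4 + 2/b)
(T + 43)*u(6) = (-2 + 43)*(-5/4 + 2/6) = 41*(-5/4 + 2*(⅙)) = 41*(-5/4 + ⅓) = 41*(-11/12) = -451/12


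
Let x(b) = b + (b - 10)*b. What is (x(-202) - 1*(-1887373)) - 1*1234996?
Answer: 694999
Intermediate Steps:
x(b) = b + b*(-10 + b) (x(b) = b + (-10 + b)*b = b + b*(-10 + b))
(x(-202) - 1*(-1887373)) - 1*1234996 = (-202*(-9 - 202) - 1*(-1887373)) - 1*1234996 = (-202*(-211) + 1887373) - 1234996 = (42622 + 1887373) - 1234996 = 1929995 - 1234996 = 694999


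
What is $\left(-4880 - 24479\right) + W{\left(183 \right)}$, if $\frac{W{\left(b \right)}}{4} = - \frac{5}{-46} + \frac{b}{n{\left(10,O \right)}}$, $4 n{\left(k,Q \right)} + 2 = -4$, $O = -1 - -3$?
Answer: $- \frac{686471}{23} \approx -29847.0$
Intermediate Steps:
$O = 2$ ($O = -1 + 3 = 2$)
$n{\left(k,Q \right)} = - \frac{3}{2}$ ($n{\left(k,Q \right)} = - \frac{1}{2} + \frac{1}{4} \left(-4\right) = - \frac{1}{2} - 1 = - \frac{3}{2}$)
$W{\left(b \right)} = \frac{10}{23} - \frac{8 b}{3}$ ($W{\left(b \right)} = 4 \left(- \frac{5}{-46} + \frac{b}{- \frac{3}{2}}\right) = 4 \left(\left(-5\right) \left(- \frac{1}{46}\right) + b \left(- \frac{2}{3}\right)\right) = 4 \left(\frac{5}{46} - \frac{2 b}{3}\right) = \frac{10}{23} - \frac{8 b}{3}$)
$\left(-4880 - 24479\right) + W{\left(183 \right)} = \left(-4880 - 24479\right) + \left(\frac{10}{23} - 488\right) = -29359 + \left(\frac{10}{23} - 488\right) = -29359 - \frac{11214}{23} = - \frac{686471}{23}$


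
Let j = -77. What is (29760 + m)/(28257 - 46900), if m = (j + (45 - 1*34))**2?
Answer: -34116/18643 ≈ -1.8300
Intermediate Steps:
m = 4356 (m = (-77 + (45 - 1*34))**2 = (-77 + (45 - 34))**2 = (-77 + 11)**2 = (-66)**2 = 4356)
(29760 + m)/(28257 - 46900) = (29760 + 4356)/(28257 - 46900) = 34116/(-18643) = 34116*(-1/18643) = -34116/18643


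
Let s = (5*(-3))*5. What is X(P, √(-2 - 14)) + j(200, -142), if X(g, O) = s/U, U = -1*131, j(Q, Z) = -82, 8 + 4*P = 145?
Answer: -10667/131 ≈ -81.427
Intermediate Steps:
P = 137/4 (P = -2 + (¼)*145 = -2 + 145/4 = 137/4 ≈ 34.250)
s = -75 (s = -15*5 = -75)
U = -131
X(g, O) = 75/131 (X(g, O) = -75/(-131) = -75*(-1/131) = 75/131)
X(P, √(-2 - 14)) + j(200, -142) = 75/131 - 82 = -10667/131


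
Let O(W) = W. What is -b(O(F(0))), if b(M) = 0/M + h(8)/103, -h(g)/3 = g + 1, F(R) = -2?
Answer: 27/103 ≈ 0.26214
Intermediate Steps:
h(g) = -3 - 3*g (h(g) = -3*(g + 1) = -3*(1 + g) = -3 - 3*g)
b(M) = -27/103 (b(M) = 0/M + (-3 - 3*8)/103 = 0 + (-3 - 24)*(1/103) = 0 - 27*1/103 = 0 - 27/103 = -27/103)
-b(O(F(0))) = -1*(-27/103) = 27/103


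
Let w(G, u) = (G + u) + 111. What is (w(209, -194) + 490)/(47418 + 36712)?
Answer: 308/42065 ≈ 0.0073220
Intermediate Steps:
w(G, u) = 111 + G + u
(w(209, -194) + 490)/(47418 + 36712) = ((111 + 209 - 194) + 490)/(47418 + 36712) = (126 + 490)/84130 = 616*(1/84130) = 308/42065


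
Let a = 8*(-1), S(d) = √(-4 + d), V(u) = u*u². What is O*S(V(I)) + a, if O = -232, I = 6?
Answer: -8 - 464*√53 ≈ -3386.0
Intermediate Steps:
V(u) = u³
a = -8
O*S(V(I)) + a = -232*√(-4 + 6³) - 8 = -232*√(-4 + 216) - 8 = -464*√53 - 8 = -8 - 464*√53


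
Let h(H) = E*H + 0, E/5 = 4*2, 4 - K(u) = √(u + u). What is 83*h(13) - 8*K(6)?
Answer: 43128 + 16*√3 ≈ 43156.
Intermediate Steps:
K(u) = 4 - √2*√u (K(u) = 4 - √(u + u) = 4 - √(2*u) = 4 - √2*√u)
E = 40 (E = 5*(4*2) = 5*8 = 40)
h(H) = 40*H (h(H) = 40*H + 0 = 40*H)
83*h(13) - 8*K(6) = 83*(40*13) - 8*(4 - √2*√6) = 83*520 - 8*(4 - 2*√3) = 43160 + (-32 + 16*√3) = 43128 + 16*√3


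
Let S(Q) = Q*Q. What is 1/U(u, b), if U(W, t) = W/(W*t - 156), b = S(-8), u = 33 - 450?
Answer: 8948/139 ≈ 64.374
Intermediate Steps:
u = -417
S(Q) = Q**2
b = 64 (b = (-8)**2 = 64)
U(W, t) = W/(-156 + W*t)
1/U(u, b) = 1/(-417/(-156 - 417*64)) = 1/(-417/(-156 - 26688)) = 1/(-417/(-26844)) = 1/(-417*(-1/26844)) = 1/(139/8948) = 8948/139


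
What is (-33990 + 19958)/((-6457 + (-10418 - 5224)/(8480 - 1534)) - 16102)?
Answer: 12183284/19588807 ≈ 0.62195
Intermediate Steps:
(-33990 + 19958)/((-6457 + (-10418 - 5224)/(8480 - 1534)) - 16102) = -14032/((-6457 - 15642/6946) - 16102) = -14032/((-6457 - 15642*1/6946) - 16102) = -14032/((-6457 - 7821/3473) - 16102) = -14032/(-22432982/3473 - 16102) = -14032/(-78355228/3473) = -14032*(-3473/78355228) = 12183284/19588807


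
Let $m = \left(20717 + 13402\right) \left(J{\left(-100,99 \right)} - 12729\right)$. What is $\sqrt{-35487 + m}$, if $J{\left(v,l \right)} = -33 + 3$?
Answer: $24 i \sqrt{755833} \approx 20865.0 i$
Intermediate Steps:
$J{\left(v,l \right)} = -30$
$m = -435324321$ ($m = \left(20717 + 13402\right) \left(-30 - 12729\right) = 34119 \left(-12759\right) = -435324321$)
$\sqrt{-35487 + m} = \sqrt{-35487 - 435324321} = \sqrt{-435359808} = 24 i \sqrt{755833}$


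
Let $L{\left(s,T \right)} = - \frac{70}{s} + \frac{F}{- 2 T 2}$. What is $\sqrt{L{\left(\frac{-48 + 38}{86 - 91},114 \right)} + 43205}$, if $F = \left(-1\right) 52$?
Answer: $\frac{\sqrt{561038802}}{114} \approx 207.77$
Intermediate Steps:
$F = -52$
$L{\left(s,T \right)} = - \frac{70}{s} + \frac{13}{T}$ ($L{\left(s,T \right)} = - \frac{70}{s} - \frac{52}{- 2 T 2} = - \frac{70}{s} - \frac{52}{\left(-4\right) T} = - \frac{70}{s} - 52 \left(- \frac{1}{4 T}\right) = - \frac{70}{s} + \frac{13}{T}$)
$\sqrt{L{\left(\frac{-48 + 38}{86 - 91},114 \right)} + 43205} = \sqrt{\left(- \frac{70}{\left(-48 + 38\right) \frac{1}{86 - 91}} + \frac{13}{114}\right) + 43205} = \sqrt{\left(- \frac{70}{\left(-10\right) \frac{1}{-5}} + 13 \cdot \frac{1}{114}\right) + 43205} = \sqrt{\left(- \frac{70}{\left(-10\right) \left(- \frac{1}{5}\right)} + \frac{13}{114}\right) + 43205} = \sqrt{\left(- \frac{70}{2} + \frac{13}{114}\right) + 43205} = \sqrt{\left(\left(-70\right) \frac{1}{2} + \frac{13}{114}\right) + 43205} = \sqrt{\left(-35 + \frac{13}{114}\right) + 43205} = \sqrt{- \frac{3977}{114} + 43205} = \sqrt{\frac{4921393}{114}} = \frac{\sqrt{561038802}}{114}$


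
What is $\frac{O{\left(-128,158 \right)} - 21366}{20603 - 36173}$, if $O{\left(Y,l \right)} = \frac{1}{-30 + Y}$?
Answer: $\frac{3375829}{2460060} \approx 1.3723$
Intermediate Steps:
$\frac{O{\left(-128,158 \right)} - 21366}{20603 - 36173} = \frac{\frac{1}{-30 - 128} - 21366}{20603 - 36173} = \frac{\frac{1}{-158} - 21366}{-15570} = \left(- \frac{1}{158} - 21366\right) \left(- \frac{1}{15570}\right) = \left(- \frac{3375829}{158}\right) \left(- \frac{1}{15570}\right) = \frac{3375829}{2460060}$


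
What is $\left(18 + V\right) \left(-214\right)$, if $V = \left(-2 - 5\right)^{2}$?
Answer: $-14338$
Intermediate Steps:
$V = 49$ ($V = \left(-7\right)^{2} = 49$)
$\left(18 + V\right) \left(-214\right) = \left(18 + 49\right) \left(-214\right) = 67 \left(-214\right) = -14338$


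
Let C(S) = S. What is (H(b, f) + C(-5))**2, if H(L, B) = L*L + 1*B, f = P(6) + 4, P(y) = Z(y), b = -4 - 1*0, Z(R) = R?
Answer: 441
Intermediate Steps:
b = -4 (b = -4 + 0 = -4)
P(y) = y
f = 10 (f = 6 + 4 = 10)
H(L, B) = B + L**2 (H(L, B) = L**2 + B = B + L**2)
(H(b, f) + C(-5))**2 = ((10 + (-4)**2) - 5)**2 = ((10 + 16) - 5)**2 = (26 - 5)**2 = 21**2 = 441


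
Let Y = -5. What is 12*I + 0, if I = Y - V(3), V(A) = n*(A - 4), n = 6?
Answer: 12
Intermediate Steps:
V(A) = -24 + 6*A (V(A) = 6*(A - 4) = 6*(-4 + A) = -24 + 6*A)
I = 1 (I = -5 - (-24 + 6*3) = -5 - (-24 + 18) = -5 - 1*(-6) = -5 + 6 = 1)
12*I + 0 = 12*1 + 0 = 12 + 0 = 12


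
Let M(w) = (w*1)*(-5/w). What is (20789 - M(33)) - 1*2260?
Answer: 18534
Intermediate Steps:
M(w) = -5 (M(w) = w*(-5/w) = -5)
(20789 - M(33)) - 1*2260 = (20789 - 1*(-5)) - 1*2260 = (20789 + 5) - 2260 = 20794 - 2260 = 18534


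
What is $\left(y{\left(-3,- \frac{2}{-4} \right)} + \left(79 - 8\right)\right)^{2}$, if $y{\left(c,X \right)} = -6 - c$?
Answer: $4624$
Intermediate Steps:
$\left(y{\left(-3,- \frac{2}{-4} \right)} + \left(79 - 8\right)\right)^{2} = \left(\left(-6 - -3\right) + \left(79 - 8\right)\right)^{2} = \left(\left(-6 + 3\right) + 71\right)^{2} = \left(-3 + 71\right)^{2} = 68^{2} = 4624$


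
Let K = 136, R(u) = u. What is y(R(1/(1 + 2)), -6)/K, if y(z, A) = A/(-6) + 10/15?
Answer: 5/408 ≈ 0.012255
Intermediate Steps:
y(z, A) = 2/3 - A/6 (y(z, A) = A*(-1/6) + 10*(1/15) = -A/6 + 2/3 = 2/3 - A/6)
y(R(1/(1 + 2)), -6)/K = (2/3 - 1/6*(-6))/136 = (2/3 + 1)*(1/136) = (5/3)*(1/136) = 5/408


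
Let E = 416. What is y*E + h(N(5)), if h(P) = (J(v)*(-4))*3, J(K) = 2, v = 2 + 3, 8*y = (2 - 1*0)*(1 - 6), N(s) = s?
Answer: -544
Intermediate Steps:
y = -5/4 (y = ((2 - 1*0)*(1 - 6))/8 = ((2 + 0)*(-5))/8 = (2*(-5))/8 = (1/8)*(-10) = -5/4 ≈ -1.2500)
v = 5
h(P) = -24 (h(P) = (2*(-4))*3 = -8*3 = -24)
y*E + h(N(5)) = -5/4*416 - 24 = -520 - 24 = -544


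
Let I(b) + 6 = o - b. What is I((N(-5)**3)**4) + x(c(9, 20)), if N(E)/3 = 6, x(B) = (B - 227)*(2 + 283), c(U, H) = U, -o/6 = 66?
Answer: -1156831381488708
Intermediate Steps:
o = -396 (o = -6*66 = -396)
x(B) = -64695 + 285*B (x(B) = (-227 + B)*285 = -64695 + 285*B)
N(E) = 18 (N(E) = 3*6 = 18)
I(b) = -402 - b (I(b) = -6 + (-396 - b) = -402 - b)
I((N(-5)**3)**4) + x(c(9, 20)) = (-402 - (18**3)**4) + (-64695 + 285*9) = (-402 - 1*5832**4) + (-64695 + 2565) = (-402 - 1*1156831381426176) - 62130 = (-402 - 1156831381426176) - 62130 = -1156831381426578 - 62130 = -1156831381488708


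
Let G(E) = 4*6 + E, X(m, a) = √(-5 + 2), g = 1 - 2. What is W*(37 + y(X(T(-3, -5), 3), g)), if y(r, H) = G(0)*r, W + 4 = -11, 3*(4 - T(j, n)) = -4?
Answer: -555 - 360*I*√3 ≈ -555.0 - 623.54*I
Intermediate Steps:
g = -1
T(j, n) = 16/3 (T(j, n) = 4 - ⅓*(-4) = 4 + 4/3 = 16/3)
W = -15 (W = -4 - 11 = -15)
X(m, a) = I*√3 (X(m, a) = √(-3) = I*√3)
G(E) = 24 + E
y(r, H) = 24*r (y(r, H) = (24 + 0)*r = 24*r)
W*(37 + y(X(T(-3, -5), 3), g)) = -15*(37 + 24*(I*√3)) = -15*(37 + 24*I*√3) = -555 - 360*I*√3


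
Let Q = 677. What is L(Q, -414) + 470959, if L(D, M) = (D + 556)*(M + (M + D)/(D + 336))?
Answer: -39692260/1013 ≈ -39183.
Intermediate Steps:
L(D, M) = (556 + D)*(M + (D + M)/(336 + D))
L(Q, -414) + 470959 = (677² + 556*677 + 187372*(-414) - 414*677² + 893*677*(-414))/(336 + 677) + 470959 = (458329 + 376412 - 77572008 - 414*458329 - 250288254)/1013 + 470959 = (458329 + 376412 - 77572008 - 189748206 - 250288254)/1013 + 470959 = (1/1013)*(-516773727) + 470959 = -516773727/1013 + 470959 = -39692260/1013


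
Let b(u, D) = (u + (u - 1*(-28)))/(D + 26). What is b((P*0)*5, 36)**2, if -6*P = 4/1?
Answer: 196/961 ≈ 0.20395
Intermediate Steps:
P = -2/3 (P = -2/(3*1) = -2/3 ≈ -0.66667)
b(u, D) = (28 + 2*u)/(26 + D) (b(u, D) = (u + (u + 28))/(26 + D) = (u + (28 + u))/(26 + D) = (28 + 2*u)/(26 + D))
b((P*0)*5, 36)**2 = (2*(14 - 2/3*0*5)/(26 + 36))**2 = (2*(14 + 0*5)/62)**2 = (2*(1/62)*(14 + 0))**2 = (2*(1/62)*14)**2 = (14/31)**2 = 196/961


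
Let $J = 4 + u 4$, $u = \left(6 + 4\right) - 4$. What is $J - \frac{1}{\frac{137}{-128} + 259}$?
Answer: $\frac{924292}{33015} \approx 27.996$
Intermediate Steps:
$u = 6$ ($u = 10 - 4 = 6$)
$J = 28$ ($J = 4 + 6 \cdot 4 = 4 + 24 = 28$)
$J - \frac{1}{\frac{137}{-128} + 259} = 28 - \frac{1}{\frac{137}{-128} + 259} = 28 - \frac{1}{137 \left(- \frac{1}{128}\right) + 259} = 28 - \frac{1}{- \frac{137}{128} + 259} = 28 - \frac{1}{\frac{33015}{128}} = 28 - \frac{128}{33015} = \frac{924292}{33015}$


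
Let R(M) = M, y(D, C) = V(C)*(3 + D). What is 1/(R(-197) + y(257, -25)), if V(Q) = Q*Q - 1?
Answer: 1/162043 ≈ 6.1712e-6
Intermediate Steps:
V(Q) = -1 + Q² (V(Q) = Q² - 1 = -1 + Q²)
y(D, C) = (-1 + C²)*(3 + D)
1/(R(-197) + y(257, -25)) = 1/(-197 + (-1 + (-25)²)*(3 + 257)) = 1/(-197 + (-1 + 625)*260) = 1/(-197 + 624*260) = 1/(-197 + 162240) = 1/162043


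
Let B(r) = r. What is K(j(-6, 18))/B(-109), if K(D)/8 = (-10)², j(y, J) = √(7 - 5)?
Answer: -800/109 ≈ -7.3394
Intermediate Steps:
j(y, J) = √2
K(D) = 800 (K(D) = 8*(-10)² = 8*100 = 800)
K(j(-6, 18))/B(-109) = 800/(-109) = 800*(-1/109) = -800/109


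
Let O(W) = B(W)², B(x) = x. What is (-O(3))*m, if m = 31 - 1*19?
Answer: -108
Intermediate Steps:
m = 12 (m = 31 - 19 = 12)
O(W) = W²
(-O(3))*m = -1*3²*12 = -1*9*12 = -9*12 = -108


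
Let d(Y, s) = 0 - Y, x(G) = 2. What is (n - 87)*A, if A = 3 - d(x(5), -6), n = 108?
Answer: 105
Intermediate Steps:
d(Y, s) = -Y
A = 5 (A = 3 - (-1)*2 = 3 - 1*(-2) = 3 + 2 = 5)
(n - 87)*A = (108 - 87)*5 = 21*5 = 105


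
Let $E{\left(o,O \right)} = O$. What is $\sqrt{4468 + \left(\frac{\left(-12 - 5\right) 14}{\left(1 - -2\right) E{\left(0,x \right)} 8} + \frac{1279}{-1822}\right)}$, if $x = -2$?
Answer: $\frac{\sqrt{534473203458}}{10932} \approx 66.875$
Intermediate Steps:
$\sqrt{4468 + \left(\frac{\left(-12 - 5\right) 14}{\left(1 - -2\right) E{\left(0,x \right)} 8} + \frac{1279}{-1822}\right)} = \sqrt{4468 + \left(\frac{\left(-12 - 5\right) 14}{\left(1 - -2\right) \left(-2\right) 8} + \frac{1279}{-1822}\right)} = \sqrt{4468 + \left(\frac{\left(-17\right) 14}{\left(1 + 2\right) \left(-2\right) 8} + 1279 \left(- \frac{1}{1822}\right)\right)} = \sqrt{4468 - \left(\frac{1279}{1822} + \frac{238}{3 \left(-2\right) 8}\right)} = \sqrt{4468 - \left(\frac{1279}{1822} + \frac{238}{\left(-6\right) 8}\right)} = \sqrt{4468 - \left(\frac{1279}{1822} + \frac{238}{-48}\right)} = \sqrt{4468 - - \frac{93061}{21864}} = \sqrt{4468 + \left(\frac{119}{24} - \frac{1279}{1822}\right)} = \sqrt{4468 + \frac{93061}{21864}} = \sqrt{\frac{97781413}{21864}} = \frac{\sqrt{534473203458}}{10932}$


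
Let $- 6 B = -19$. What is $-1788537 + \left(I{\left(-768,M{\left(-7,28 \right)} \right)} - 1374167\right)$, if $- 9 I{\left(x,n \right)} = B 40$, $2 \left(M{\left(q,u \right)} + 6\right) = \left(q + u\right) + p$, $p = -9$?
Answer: $- \frac{85393388}{27} \approx -3.1627 \cdot 10^{6}$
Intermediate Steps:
$B = \frac{19}{6}$ ($B = \left(- \frac{1}{6}\right) \left(-19\right) = \frac{19}{6} \approx 3.1667$)
$M{\left(q,u \right)} = - \frac{21}{2} + \frac{q}{2} + \frac{u}{2}$ ($M{\left(q,u \right)} = -6 + \frac{\left(q + u\right) - 9}{2} = -6 + \frac{-9 + q + u}{2} = -6 + \left(- \frac{9}{2} + \frac{q}{2} + \frac{u}{2}\right) = - \frac{21}{2} + \frac{q}{2} + \frac{u}{2}$)
$I{\left(x,n \right)} = - \frac{380}{27}$ ($I{\left(x,n \right)} = - \frac{\frac{19}{6} \cdot 40}{9} = \left(- \frac{1}{9}\right) \frac{380}{3} = - \frac{380}{27}$)
$-1788537 + \left(I{\left(-768,M{\left(-7,28 \right)} \right)} - 1374167\right) = -1788537 - \frac{37102889}{27} = - \frac{85393388}{27}$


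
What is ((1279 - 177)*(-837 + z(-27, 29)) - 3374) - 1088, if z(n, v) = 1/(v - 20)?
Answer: -8340422/9 ≈ -9.2671e+5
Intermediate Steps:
z(n, v) = 1/(-20 + v)
((1279 - 177)*(-837 + z(-27, 29)) - 3374) - 1088 = ((1279 - 177)*(-837 + 1/(-20 + 29)) - 3374) - 1088 = (1102*(-837 + 1/9) - 3374) - 1088 = (1102*(-837 + ⅑) - 3374) - 1088 = (1102*(-7532/9) - 3374) - 1088 = (-8300264/9 - 3374) - 1088 = -8330630/9 - 1088 = -8340422/9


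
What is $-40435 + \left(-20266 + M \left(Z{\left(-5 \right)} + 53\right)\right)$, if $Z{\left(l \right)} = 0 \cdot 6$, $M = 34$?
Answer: $-58899$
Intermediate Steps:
$Z{\left(l \right)} = 0$
$-40435 + \left(-20266 + M \left(Z{\left(-5 \right)} + 53\right)\right) = -40435 - \left(20266 - 34 \left(0 + 53\right)\right) = -40435 + \left(-20266 + 34 \cdot 53\right) = -40435 + \left(-20266 + 1802\right) = -40435 - 18464 = -58899$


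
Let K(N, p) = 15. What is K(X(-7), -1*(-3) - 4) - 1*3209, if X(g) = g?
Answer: -3194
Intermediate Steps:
K(X(-7), -1*(-3) - 4) - 1*3209 = 15 - 1*3209 = 15 - 3209 = -3194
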